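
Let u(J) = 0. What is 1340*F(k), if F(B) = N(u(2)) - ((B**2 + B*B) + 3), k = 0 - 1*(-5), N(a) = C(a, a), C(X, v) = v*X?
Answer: -71020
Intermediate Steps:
C(X, v) = X*v
N(a) = a**2 (N(a) = a*a = a**2)
k = 5 (k = 0 + 5 = 5)
F(B) = -3 - 2*B**2 (F(B) = 0**2 - ((B**2 + B*B) + 3) = 0 - ((B**2 + B**2) + 3) = 0 - (2*B**2 + 3) = 0 - (3 + 2*B**2) = 0 + (-3 - 2*B**2) = -3 - 2*B**2)
1340*F(k) = 1340*(-3 - 2*5**2) = 1340*(-3 - 2*25) = 1340*(-3 - 50) = 1340*(-53) = -71020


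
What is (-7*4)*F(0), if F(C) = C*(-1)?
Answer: 0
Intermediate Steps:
F(C) = -C
(-7*4)*F(0) = (-7*4)*(-1*0) = -28*0 = 0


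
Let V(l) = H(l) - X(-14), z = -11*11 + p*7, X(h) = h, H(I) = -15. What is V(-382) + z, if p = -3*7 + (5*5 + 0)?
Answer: -94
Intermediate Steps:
p = 4 (p = -21 + (25 + 0) = -21 + 25 = 4)
z = -93 (z = -11*11 + 4*7 = -121 + 28 = -93)
V(l) = -1 (V(l) = -15 - 1*(-14) = -15 + 14 = -1)
V(-382) + z = -1 - 93 = -94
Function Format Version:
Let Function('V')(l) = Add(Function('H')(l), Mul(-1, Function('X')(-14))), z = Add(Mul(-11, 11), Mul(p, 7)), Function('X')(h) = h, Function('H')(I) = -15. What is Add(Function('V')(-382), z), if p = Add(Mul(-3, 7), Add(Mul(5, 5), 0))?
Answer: -94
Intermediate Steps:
p = 4 (p = Add(-21, Add(25, 0)) = Add(-21, 25) = 4)
z = -93 (z = Add(Mul(-11, 11), Mul(4, 7)) = Add(-121, 28) = -93)
Function('V')(l) = -1 (Function('V')(l) = Add(-15, Mul(-1, -14)) = Add(-15, 14) = -1)
Add(Function('V')(-382), z) = Add(-1, -93) = -94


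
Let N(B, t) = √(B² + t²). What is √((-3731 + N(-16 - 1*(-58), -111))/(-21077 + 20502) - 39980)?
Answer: √(-528649687 - 69*√1565)/115 ≈ 199.93*I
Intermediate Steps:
√((-3731 + N(-16 - 1*(-58), -111))/(-21077 + 20502) - 39980) = √((-3731 + √((-16 - 1*(-58))² + (-111)²))/(-21077 + 20502) - 39980) = √((-3731 + √((-16 + 58)² + 12321))/(-575) - 39980) = √((-3731 + √(42² + 12321))*(-1/575) - 39980) = √((-3731 + √(1764 + 12321))*(-1/575) - 39980) = √((-3731 + √14085)*(-1/575) - 39980) = √((-3731 + 3*√1565)*(-1/575) - 39980) = √((3731/575 - 3*√1565/575) - 39980) = √(-22984769/575 - 3*√1565/575)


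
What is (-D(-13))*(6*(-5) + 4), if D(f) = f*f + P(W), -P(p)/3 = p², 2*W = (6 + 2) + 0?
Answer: 3146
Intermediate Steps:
W = 4 (W = ((6 + 2) + 0)/2 = (8 + 0)/2 = (½)*8 = 4)
P(p) = -3*p²
D(f) = -48 + f² (D(f) = f*f - 3*4² = f² - 3*16 = f² - 48 = -48 + f²)
(-D(-13))*(6*(-5) + 4) = (-(-48 + (-13)²))*(6*(-5) + 4) = (-(-48 + 169))*(-30 + 4) = -1*121*(-26) = -121*(-26) = 3146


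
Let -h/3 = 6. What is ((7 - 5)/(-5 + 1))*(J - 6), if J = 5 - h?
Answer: -17/2 ≈ -8.5000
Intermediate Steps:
h = -18 (h = -3*6 = -18)
J = 23 (J = 5 - 1*(-18) = 5 + 18 = 23)
((7 - 5)/(-5 + 1))*(J - 6) = ((7 - 5)/(-5 + 1))*(23 - 6) = (2/(-4))*17 = (2*(-¼))*17 = -½*17 = -17/2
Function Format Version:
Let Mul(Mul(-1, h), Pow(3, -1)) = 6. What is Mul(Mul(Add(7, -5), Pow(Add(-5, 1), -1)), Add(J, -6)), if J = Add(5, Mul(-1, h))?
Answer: Rational(-17, 2) ≈ -8.5000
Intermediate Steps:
h = -18 (h = Mul(-3, 6) = -18)
J = 23 (J = Add(5, Mul(-1, -18)) = Add(5, 18) = 23)
Mul(Mul(Add(7, -5), Pow(Add(-5, 1), -1)), Add(J, -6)) = Mul(Mul(Add(7, -5), Pow(Add(-5, 1), -1)), Add(23, -6)) = Mul(Mul(2, Pow(-4, -1)), 17) = Mul(Mul(2, Rational(-1, 4)), 17) = Mul(Rational(-1, 2), 17) = Rational(-17, 2)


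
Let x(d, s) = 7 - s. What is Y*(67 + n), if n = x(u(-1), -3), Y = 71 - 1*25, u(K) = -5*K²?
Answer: 3542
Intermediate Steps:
Y = 46 (Y = 71 - 25 = 46)
n = 10 (n = 7 - 1*(-3) = 7 + 3 = 10)
Y*(67 + n) = 46*(67 + 10) = 46*77 = 3542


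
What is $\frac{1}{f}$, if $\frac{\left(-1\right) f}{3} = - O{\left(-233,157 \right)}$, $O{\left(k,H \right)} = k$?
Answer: $- \frac{1}{699} \approx -0.0014306$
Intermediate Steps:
$f = -699$ ($f = - 3 \left(\left(-1\right) \left(-233\right)\right) = \left(-3\right) 233 = -699$)
$\frac{1}{f} = \frac{1}{-699} = - \frac{1}{699}$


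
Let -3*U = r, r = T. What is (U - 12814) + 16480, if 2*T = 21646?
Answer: 175/3 ≈ 58.333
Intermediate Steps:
T = 10823 (T = (1/2)*21646 = 10823)
r = 10823
U = -10823/3 (U = -1/3*10823 = -10823/3 ≈ -3607.7)
(U - 12814) + 16480 = (-10823/3 - 12814) + 16480 = -49265/3 + 16480 = 175/3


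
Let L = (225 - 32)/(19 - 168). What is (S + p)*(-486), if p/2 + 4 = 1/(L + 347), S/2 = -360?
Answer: 3037417542/8585 ≈ 3.5381e+5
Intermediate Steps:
S = -720 (S = 2*(-360) = -720)
L = -193/149 (L = 193/(-149) = 193*(-1/149) = -193/149 ≈ -1.2953)
p = -205891/25755 (p = -8 + 2/(-193/149 + 347) = -8 + 2/(51510/149) = -8 + 2*(149/51510) = -8 + 149/25755 = -205891/25755 ≈ -7.9942)
(S + p)*(-486) = (-720 - 205891/25755)*(-486) = -18749491/25755*(-486) = 3037417542/8585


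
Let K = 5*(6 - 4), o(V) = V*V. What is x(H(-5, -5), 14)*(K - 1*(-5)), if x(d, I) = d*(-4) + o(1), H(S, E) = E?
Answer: 315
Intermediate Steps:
o(V) = V²
K = 10 (K = 5*2 = 10)
x(d, I) = 1 - 4*d (x(d, I) = d*(-4) + 1² = -4*d + 1 = 1 - 4*d)
x(H(-5, -5), 14)*(K - 1*(-5)) = (1 - 4*(-5))*(10 - 1*(-5)) = (1 + 20)*(10 + 5) = 21*15 = 315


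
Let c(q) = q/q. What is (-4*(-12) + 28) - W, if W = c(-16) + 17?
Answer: 58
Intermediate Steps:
c(q) = 1
W = 18 (W = 1 + 17 = 18)
(-4*(-12) + 28) - W = (-4*(-12) + 28) - 1*18 = (48 + 28) - 18 = 76 - 18 = 58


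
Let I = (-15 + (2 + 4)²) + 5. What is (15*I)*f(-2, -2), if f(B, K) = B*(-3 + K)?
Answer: 3900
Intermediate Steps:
I = 26 (I = (-15 + 6²) + 5 = (-15 + 36) + 5 = 21 + 5 = 26)
(15*I)*f(-2, -2) = (15*26)*(-2*(-3 - 2)) = 390*(-2*(-5)) = 390*10 = 3900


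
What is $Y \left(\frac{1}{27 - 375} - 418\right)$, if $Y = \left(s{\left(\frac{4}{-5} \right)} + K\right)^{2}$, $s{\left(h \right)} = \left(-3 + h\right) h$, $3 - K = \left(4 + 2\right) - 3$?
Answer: $- \frac{42010292}{10875} \approx -3863.0$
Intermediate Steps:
$K = 0$ ($K = 3 - \left(\left(4 + 2\right) - 3\right) = 3 - \left(6 - 3\right) = 3 - 3 = 0$)
$s{\left(h \right)} = h \left(-3 + h\right)$
$Y = \frac{5776}{625}$ ($Y = \left(\frac{4}{-5} \left(-3 + \frac{4}{-5}\right) + 0\right)^{2} = \left(4 \left(- \frac{1}{5}\right) \left(-3 + 4 \left(- \frac{1}{5}\right)\right) + 0\right)^{2} = \left(- \frac{4 \left(-3 - \frac{4}{5}\right)}{5} + 0\right)^{2} = \left(\left(- \frac{4}{5}\right) \left(- \frac{19}{5}\right) + 0\right)^{2} = \left(\frac{76}{25} + 0\right)^{2} = \left(\frac{76}{25}\right)^{2} = \frac{5776}{625} \approx 9.2416$)
$Y \left(\frac{1}{27 - 375} - 418\right) = \frac{5776 \left(\frac{1}{27 - 375} - 418\right)}{625} = \frac{5776 \left(\frac{1}{-348} - 418\right)}{625} = \frac{5776 \left(- \frac{1}{348} - 418\right)}{625} = \frac{5776}{625} \left(- \frac{145465}{348}\right) = - \frac{42010292}{10875}$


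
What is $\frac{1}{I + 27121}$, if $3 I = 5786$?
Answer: $\frac{3}{87149} \approx 3.4424 \cdot 10^{-5}$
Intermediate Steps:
$I = \frac{5786}{3}$ ($I = \frac{1}{3} \cdot 5786 = \frac{5786}{3} \approx 1928.7$)
$\frac{1}{I + 27121} = \frac{1}{\frac{5786}{3} + 27121} = \frac{1}{\frac{87149}{3}} = \frac{3}{87149}$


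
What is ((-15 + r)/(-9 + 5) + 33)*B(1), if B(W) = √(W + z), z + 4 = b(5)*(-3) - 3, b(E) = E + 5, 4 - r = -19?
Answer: 186*I ≈ 186.0*I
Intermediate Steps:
r = 23 (r = 4 - 1*(-19) = 4 + 19 = 23)
b(E) = 5 + E
z = -37 (z = -4 + ((5 + 5)*(-3) - 3) = -4 + (10*(-3) - 3) = -4 + (-30 - 3) = -4 - 33 = -37)
B(W) = √(-37 + W) (B(W) = √(W - 37) = √(-37 + W))
((-15 + r)/(-9 + 5) + 33)*B(1) = ((-15 + 23)/(-9 + 5) + 33)*√(-37 + 1) = (8/(-4) + 33)*√(-36) = (8*(-¼) + 33)*(6*I) = (-2 + 33)*(6*I) = 31*(6*I) = 186*I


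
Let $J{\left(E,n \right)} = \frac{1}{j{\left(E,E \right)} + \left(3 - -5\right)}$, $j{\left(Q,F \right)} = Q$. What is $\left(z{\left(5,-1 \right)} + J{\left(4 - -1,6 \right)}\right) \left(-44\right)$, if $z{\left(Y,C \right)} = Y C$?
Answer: $\frac{2816}{13} \approx 216.62$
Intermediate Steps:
$z{\left(Y,C \right)} = C Y$
$J{\left(E,n \right)} = \frac{1}{8 + E}$ ($J{\left(E,n \right)} = \frac{1}{E + \left(3 - -5\right)} = \frac{1}{E + \left(3 + 5\right)} = \frac{1}{E + 8} = \frac{1}{8 + E}$)
$\left(z{\left(5,-1 \right)} + J{\left(4 - -1,6 \right)}\right) \left(-44\right) = \left(\left(-1\right) 5 + \frac{1}{8 + \left(4 - -1\right)}\right) \left(-44\right) = \left(-5 + \frac{1}{8 + \left(4 + 1\right)}\right) \left(-44\right) = \left(-5 + \frac{1}{8 + 5}\right) \left(-44\right) = \left(-5 + \frac{1}{13}\right) \left(-44\right) = \left(- \frac{64}{13}\right) \left(-44\right) = \frac{2816}{13}$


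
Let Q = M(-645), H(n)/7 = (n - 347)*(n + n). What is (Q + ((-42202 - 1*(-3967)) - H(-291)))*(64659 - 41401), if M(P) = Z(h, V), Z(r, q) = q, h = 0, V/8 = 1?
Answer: -61341556262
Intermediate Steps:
V = 8 (V = 8*1 = 8)
H(n) = 14*n*(-347 + n) (H(n) = 7*((n - 347)*(n + n)) = 7*((-347 + n)*(2*n)) = 7*(2*n*(-347 + n)) = 14*n*(-347 + n))
M(P) = 8
Q = 8
(Q + ((-42202 - 1*(-3967)) - H(-291)))*(64659 - 41401) = (8 + ((-42202 - 1*(-3967)) - 14*(-291)*(-347 - 291)))*(64659 - 41401) = (8 + ((-42202 + 3967) - 14*(-291)*(-638)))*23258 = (8 + (-38235 - 1*2599212))*23258 = (8 + (-38235 - 2599212))*23258 = (8 - 2637447)*23258 = -2637439*23258 = -61341556262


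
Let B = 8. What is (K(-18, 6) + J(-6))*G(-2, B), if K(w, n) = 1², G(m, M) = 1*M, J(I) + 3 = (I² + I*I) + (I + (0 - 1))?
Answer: 504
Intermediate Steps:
J(I) = -4 + I + 2*I² (J(I) = -3 + ((I² + I*I) + (I + (0 - 1))) = -3 + ((I² + I²) + (I - 1)) = -3 + (2*I² + (-1 + I)) = -3 + (-1 + I + 2*I²) = -4 + I + 2*I²)
G(m, M) = M
K(w, n) = 1
(K(-18, 6) + J(-6))*G(-2, B) = (1 + (-4 - 6 + 2*(-6)²))*8 = (1 + (-4 - 6 + 2*36))*8 = (1 + (-4 - 6 + 72))*8 = (1 + 62)*8 = 63*8 = 504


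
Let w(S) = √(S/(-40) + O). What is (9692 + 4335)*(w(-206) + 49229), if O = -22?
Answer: 690535183 + 14027*I*√1685/10 ≈ 6.9054e+8 + 57579.0*I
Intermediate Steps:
w(S) = √(-22 - S/40) (w(S) = √(S/(-40) - 22) = √(S*(-1/40) - 22) = √(-S/40 - 22) = √(-22 - S/40))
(9692 + 4335)*(w(-206) + 49229) = (9692 + 4335)*(√(-8800 - 10*(-206))/20 + 49229) = 14027*(√(-8800 + 2060)/20 + 49229) = 14027*(√(-6740)/20 + 49229) = 14027*((2*I*√1685)/20 + 49229) = 14027*(I*√1685/10 + 49229) = 14027*(49229 + I*√1685/10) = 690535183 + 14027*I*√1685/10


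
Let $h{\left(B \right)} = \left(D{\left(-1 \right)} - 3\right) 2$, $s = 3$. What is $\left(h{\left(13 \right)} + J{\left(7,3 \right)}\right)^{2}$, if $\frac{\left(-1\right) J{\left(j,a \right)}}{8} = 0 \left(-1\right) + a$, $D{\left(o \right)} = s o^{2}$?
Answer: $576$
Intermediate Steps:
$D{\left(o \right)} = 3 o^{2}$
$J{\left(j,a \right)} = - 8 a$ ($J{\left(j,a \right)} = - 8 \left(0 \left(-1\right) + a\right) = - 8 \left(0 + a\right) = - 8 a$)
$h{\left(B \right)} = 0$ ($h{\left(B \right)} = \left(3 \left(-1\right)^{2} - 3\right) 2 = \left(3 \cdot 1 - 3\right) 2 = \left(3 - 3\right) 2 = 0 \cdot 2 = 0$)
$\left(h{\left(13 \right)} + J{\left(7,3 \right)}\right)^{2} = \left(0 - 24\right)^{2} = \left(-24\right)^{2} = 576$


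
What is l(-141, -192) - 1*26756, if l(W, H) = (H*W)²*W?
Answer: -103337965700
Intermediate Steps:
l(W, H) = H²*W³ (l(W, H) = (H²*W²)*W = H²*W³)
l(-141, -192) - 1*26756 = (-192)²*(-141)³ - 1*26756 = 36864*(-2803221) - 26756 = -103337938944 - 26756 = -103337965700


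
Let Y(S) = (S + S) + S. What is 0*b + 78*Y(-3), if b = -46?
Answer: -702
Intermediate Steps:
Y(S) = 3*S (Y(S) = 2*S + S = 3*S)
0*b + 78*Y(-3) = 0*(-46) + 78*(3*(-3)) = 0 + 78*(-9) = 0 - 702 = -702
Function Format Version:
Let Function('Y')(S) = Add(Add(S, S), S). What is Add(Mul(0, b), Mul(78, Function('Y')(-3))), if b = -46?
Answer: -702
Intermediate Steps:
Function('Y')(S) = Mul(3, S) (Function('Y')(S) = Add(Mul(2, S), S) = Mul(3, S))
Add(Mul(0, b), Mul(78, Function('Y')(-3))) = Add(Mul(0, -46), Mul(78, Mul(3, -3))) = Add(0, Mul(78, -9)) = Add(0, -702) = -702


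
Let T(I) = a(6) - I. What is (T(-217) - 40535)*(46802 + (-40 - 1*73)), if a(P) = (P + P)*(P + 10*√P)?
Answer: -1879045494 + 5602680*√6 ≈ -1.8653e+9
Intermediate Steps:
a(P) = 2*P*(P + 10*√P) (a(P) = (2*P)*(P + 10*√P) = 2*P*(P + 10*√P))
T(I) = 72 - I + 120*√6 (T(I) = (2*6² + 20*6^(3/2)) - I = (2*36 + 20*(6*√6)) - I = (72 + 120*√6) - I = 72 - I + 120*√6)
(T(-217) - 40535)*(46802 + (-40 - 1*73)) = ((72 - 1*(-217) + 120*√6) - 40535)*(46802 + (-40 - 1*73)) = ((72 + 217 + 120*√6) - 40535)*(46802 + (-40 - 73)) = ((289 + 120*√6) - 40535)*(46802 - 113) = (-40246 + 120*√6)*46689 = -1879045494 + 5602680*√6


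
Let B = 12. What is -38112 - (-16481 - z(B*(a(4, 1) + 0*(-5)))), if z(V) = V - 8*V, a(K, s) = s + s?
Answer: -21799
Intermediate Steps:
a(K, s) = 2*s
z(V) = -7*V
-38112 - (-16481 - z(B*(a(4, 1) + 0*(-5)))) = -38112 - (-16481 - (-7)*12*(2*1 + 0*(-5))) = -38112 - (-16481 - (-7)*12*(2 + 0)) = -38112 - (-16481 - (-7)*12*2) = -38112 - (-16481 - (-7)*24) = -38112 - (-16481 - 1*(-168)) = -38112 - (-16481 + 168) = -38112 - 1*(-16313) = -38112 + 16313 = -21799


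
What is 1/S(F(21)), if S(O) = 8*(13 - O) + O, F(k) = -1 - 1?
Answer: 1/118 ≈ 0.0084746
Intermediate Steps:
F(k) = -2
S(O) = 104 - 7*O (S(O) = (104 - 8*O) + O = 104 - 7*O)
1/S(F(21)) = 1/(104 - 7*(-2)) = 1/(104 + 14) = 1/118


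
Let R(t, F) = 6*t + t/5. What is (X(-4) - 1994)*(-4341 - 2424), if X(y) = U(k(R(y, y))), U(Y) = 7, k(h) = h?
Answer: 13442055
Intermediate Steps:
R(t, F) = 31*t/5 (R(t, F) = 6*t + t*(⅕) = 6*t + t/5 = 31*t/5)
X(y) = 7
(X(-4) - 1994)*(-4341 - 2424) = (7 - 1994)*(-4341 - 2424) = -1987*(-6765) = 13442055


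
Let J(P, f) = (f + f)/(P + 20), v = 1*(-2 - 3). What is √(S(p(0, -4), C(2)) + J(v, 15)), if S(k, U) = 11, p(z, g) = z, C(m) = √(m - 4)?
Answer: √13 ≈ 3.6056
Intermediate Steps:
C(m) = √(-4 + m)
v = -5 (v = 1*(-5) = -5)
J(P, f) = 2*f/(20 + P) (J(P, f) = (2*f)/(20 + P) = 2*f/(20 + P))
√(S(p(0, -4), C(2)) + J(v, 15)) = √(11 + 2*15/(20 - 5)) = √(11 + 2*15/15) = √(11 + 2*15*(1/15)) = √(11 + 2) = √13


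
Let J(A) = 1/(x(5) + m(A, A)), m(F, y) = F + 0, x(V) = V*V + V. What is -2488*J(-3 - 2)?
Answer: -2488/25 ≈ -99.520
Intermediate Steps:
x(V) = V + V**2 (x(V) = V**2 + V = V + V**2)
m(F, y) = F
J(A) = 1/(30 + A) (J(A) = 1/(5*(1 + 5) + A) = 1/(5*6 + A) = 1/(30 + A))
-2488*J(-3 - 2) = -2488/(30 + (-3 - 2)) = -2488/(30 - 5) = -2488/25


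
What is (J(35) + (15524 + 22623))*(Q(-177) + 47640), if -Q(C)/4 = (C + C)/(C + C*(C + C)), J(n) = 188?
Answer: 644676934880/353 ≈ 1.8263e+9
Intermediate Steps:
Q(C) = -8*C/(C + 2*C²) (Q(C) = -4*(C + C)/(C + C*(C + C)) = -4*2*C/(C + C*(2*C)) = -4*2*C/(C + 2*C²) = -8*C/(C + 2*C²))
(J(35) + (15524 + 22623))*(Q(-177) + 47640) = (188 + (15524 + 22623))*(-8/(1 + 2*(-177)) + 47640) = (188 + 38147)*(-8/(1 - 354) + 47640) = 38335*(-8/(-353) + 47640) = 38335*(-8*(-1/353) + 47640) = 38335*(8/353 + 47640) = 38335*(16816928/353) = 644676934880/353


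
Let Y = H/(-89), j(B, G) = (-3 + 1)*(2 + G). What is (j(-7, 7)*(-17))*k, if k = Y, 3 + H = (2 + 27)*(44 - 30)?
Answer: -123318/89 ≈ -1385.6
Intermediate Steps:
H = 403 (H = -3 + (2 + 27)*(44 - 30) = -3 + 29*14 = -3 + 406 = 403)
j(B, G) = -4 - 2*G (j(B, G) = -2*(2 + G) = -4 - 2*G)
Y = -403/89 (Y = 403/(-89) = 403*(-1/89) = -403/89 ≈ -4.5281)
k = -403/89 ≈ -4.5281
(j(-7, 7)*(-17))*k = ((-4 - 2*7)*(-17))*(-403/89) = ((-4 - 14)*(-17))*(-403/89) = -18*(-17)*(-403/89) = 306*(-403/89) = -123318/89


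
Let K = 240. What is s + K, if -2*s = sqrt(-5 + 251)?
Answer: 240 - sqrt(246)/2 ≈ 232.16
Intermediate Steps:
s = -sqrt(246)/2 (s = -sqrt(-5 + 251)/2 = -sqrt(246)/2 ≈ -7.8422)
s + K = -sqrt(246)/2 + 240 = 240 - sqrt(246)/2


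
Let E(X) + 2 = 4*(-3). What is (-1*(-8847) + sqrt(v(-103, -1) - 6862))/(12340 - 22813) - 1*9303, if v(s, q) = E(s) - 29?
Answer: -32479722/3491 - I*sqrt(6905)/10473 ≈ -9303.8 - 0.0079343*I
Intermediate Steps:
E(X) = -14 (E(X) = -2 + 4*(-3) = -2 - 12 = -14)
v(s, q) = -43 (v(s, q) = -14 - 29 = -43)
(-1*(-8847) + sqrt(v(-103, -1) - 6862))/(12340 - 22813) - 1*9303 = (-1*(-8847) + sqrt(-43 - 6862))/(12340 - 22813) - 1*9303 = (8847 + sqrt(-6905))/(-10473) - 9303 = (8847 + I*sqrt(6905))*(-1/10473) - 9303 = (-2949/3491 - I*sqrt(6905)/10473) - 9303 = -32479722/3491 - I*sqrt(6905)/10473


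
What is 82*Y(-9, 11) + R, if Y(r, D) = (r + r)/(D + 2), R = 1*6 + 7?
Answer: -1307/13 ≈ -100.54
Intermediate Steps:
R = 13 (R = 6 + 7 = 13)
Y(r, D) = 2*r/(2 + D) (Y(r, D) = (2*r)/(2 + D) = 2*r/(2 + D))
82*Y(-9, 11) + R = 82*(2*(-9)/(2 + 11)) + 13 = 82*(2*(-9)/13) + 13 = 82*(2*(-9)*(1/13)) + 13 = 82*(-18/13) + 13 = -1476/13 + 13 = -1307/13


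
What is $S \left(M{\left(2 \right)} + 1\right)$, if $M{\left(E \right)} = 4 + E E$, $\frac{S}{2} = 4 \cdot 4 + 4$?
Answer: $360$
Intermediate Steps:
$S = 40$ ($S = 2 \left(4 \cdot 4 + 4\right) = 2 \left(16 + 4\right) = 2 \cdot 20 = 40$)
$M{\left(E \right)} = 4 + E^{2}$
$S \left(M{\left(2 \right)} + 1\right) = 40 \left(\left(4 + 2^{2}\right) + 1\right) = 40 \left(\left(4 + 4\right) + 1\right) = 40 \left(8 + 1\right) = 40 \cdot 9 = 360$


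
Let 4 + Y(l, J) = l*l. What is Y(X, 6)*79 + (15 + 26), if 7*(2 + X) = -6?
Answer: 18125/49 ≈ 369.90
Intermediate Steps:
X = -20/7 (X = -2 + (⅐)*(-6) = -2 - 6/7 = -20/7 ≈ -2.8571)
Y(l, J) = -4 + l² (Y(l, J) = -4 + l*l = -4 + l²)
Y(X, 6)*79 + (15 + 26) = (-4 + (-20/7)²)*79 + (15 + 26) = (-4 + 400/49)*79 + 41 = (204/49)*79 + 41 = 16116/49 + 41 = 18125/49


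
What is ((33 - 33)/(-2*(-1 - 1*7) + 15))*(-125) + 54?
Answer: 54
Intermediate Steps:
((33 - 33)/(-2*(-1 - 1*7) + 15))*(-125) + 54 = (0/(-2*(-1 - 7) + 15))*(-125) + 54 = (0/(-2*(-8) + 15))*(-125) + 54 = (0/(16 + 15))*(-125) + 54 = (0/31)*(-125) + 54 = (0*(1/31))*(-125) + 54 = 0*(-125) + 54 = 0 + 54 = 54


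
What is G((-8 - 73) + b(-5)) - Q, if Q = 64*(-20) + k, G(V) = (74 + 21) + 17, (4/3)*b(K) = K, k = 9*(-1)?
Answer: 1401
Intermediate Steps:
k = -9
b(K) = 3*K/4
G(V) = 112 (G(V) = 95 + 17 = 112)
Q = -1289 (Q = 64*(-20) - 9 = -1280 - 9 = -1289)
G((-8 - 73) + b(-5)) - Q = 112 - 1*(-1289) = 112 + 1289 = 1401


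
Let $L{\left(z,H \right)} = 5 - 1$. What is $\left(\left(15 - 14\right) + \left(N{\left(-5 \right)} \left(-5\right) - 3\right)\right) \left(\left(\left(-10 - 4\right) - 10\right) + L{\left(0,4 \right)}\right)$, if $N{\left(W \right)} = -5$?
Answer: $-460$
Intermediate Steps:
$L{\left(z,H \right)} = 4$
$\left(\left(15 - 14\right) + \left(N{\left(-5 \right)} \left(-5\right) - 3\right)\right) \left(\left(\left(-10 - 4\right) - 10\right) + L{\left(0,4 \right)}\right) = \left(\left(15 - 14\right) - -22\right) \left(\left(\left(-10 - 4\right) - 10\right) + 4\right) = \left(1 + \left(25 - 3\right)\right) \left(\left(-14 - 10\right) + 4\right) = \left(1 + 22\right) \left(-24 + 4\right) = 23 \left(-20\right) = -460$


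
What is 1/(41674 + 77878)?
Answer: 1/119552 ≈ 8.3646e-6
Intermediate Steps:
1/(41674 + 77878) = 1/119552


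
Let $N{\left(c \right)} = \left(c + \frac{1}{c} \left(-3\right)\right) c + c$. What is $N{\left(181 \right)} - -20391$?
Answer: $53330$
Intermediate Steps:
$N{\left(c \right)} = c + c \left(c - \frac{3}{c}\right)$ ($N{\left(c \right)} = \left(c - \frac{3}{c}\right) c + c = c \left(c - \frac{3}{c}\right) + c = c + c \left(c - \frac{3}{c}\right)$)
$N{\left(181 \right)} - -20391 = \left(-3 + 181 + 181^{2}\right) - -20391 = \left(-3 + 181 + 32761\right) + 20391 = 32939 + 20391 = 53330$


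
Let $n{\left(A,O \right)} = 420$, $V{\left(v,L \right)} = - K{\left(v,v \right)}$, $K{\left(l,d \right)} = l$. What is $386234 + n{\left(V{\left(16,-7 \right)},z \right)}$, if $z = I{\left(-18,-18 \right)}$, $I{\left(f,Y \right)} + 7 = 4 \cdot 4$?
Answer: $386654$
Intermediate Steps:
$I{\left(f,Y \right)} = 9$ ($I{\left(f,Y \right)} = -7 + 4 \cdot 4 = -7 + 16 = 9$)
$z = 9$
$V{\left(v,L \right)} = - v$
$386234 + n{\left(V{\left(16,-7 \right)},z \right)} = 386234 + 420 = 386654$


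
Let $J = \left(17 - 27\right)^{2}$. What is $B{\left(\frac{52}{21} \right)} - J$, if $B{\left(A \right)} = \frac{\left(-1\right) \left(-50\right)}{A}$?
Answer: $- \frac{2075}{26} \approx -79.808$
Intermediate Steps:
$J = 100$ ($J = \left(-10\right)^{2} = 100$)
$B{\left(A \right)} = \frac{50}{A}$
$B{\left(\frac{52}{21} \right)} - J = \frac{50}{52 \cdot \frac{1}{21}} - 100 = \frac{50}{\frac{52}{21}} - 100 = 50 \cdot \frac{21}{52} - 100 = \frac{525}{26} - 100 = - \frac{2075}{26}$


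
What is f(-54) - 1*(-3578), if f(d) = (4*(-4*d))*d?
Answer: -43078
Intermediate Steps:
f(d) = -16*d**2 (f(d) = (-16*d)*d = -16*d**2)
f(-54) - 1*(-3578) = -16*(-54)**2 - 1*(-3578) = -16*2916 + 3578 = -46656 + 3578 = -43078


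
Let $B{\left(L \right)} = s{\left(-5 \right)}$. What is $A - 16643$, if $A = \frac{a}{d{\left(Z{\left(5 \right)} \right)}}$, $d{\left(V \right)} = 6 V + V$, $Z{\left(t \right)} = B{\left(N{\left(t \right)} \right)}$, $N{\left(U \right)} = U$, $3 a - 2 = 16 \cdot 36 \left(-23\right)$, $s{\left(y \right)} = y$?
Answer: $- \frac{1734269}{105} \approx -16517.0$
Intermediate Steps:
$a = - \frac{13246}{3}$ ($a = \frac{2}{3} + \frac{16 \cdot 36 \left(-23\right)}{3} = \frac{2}{3} + \frac{576 \left(-23\right)}{3} = \frac{2}{3} + \frac{1}{3} \left(-13248\right) = \frac{2}{3} - 4416 = - \frac{13246}{3} \approx -4415.3$)
$B{\left(L \right)} = -5$
$Z{\left(t \right)} = -5$
$d{\left(V \right)} = 7 V$
$A = \frac{13246}{105}$ ($A = - \frac{13246}{3 \cdot 7 \left(-5\right)} = - \frac{13246}{3 \left(-35\right)} = \left(- \frac{13246}{3}\right) \left(- \frac{1}{35}\right) = \frac{13246}{105} \approx 126.15$)
$A - 16643 = \frac{13246}{105} - 16643 = - \frac{1734269}{105}$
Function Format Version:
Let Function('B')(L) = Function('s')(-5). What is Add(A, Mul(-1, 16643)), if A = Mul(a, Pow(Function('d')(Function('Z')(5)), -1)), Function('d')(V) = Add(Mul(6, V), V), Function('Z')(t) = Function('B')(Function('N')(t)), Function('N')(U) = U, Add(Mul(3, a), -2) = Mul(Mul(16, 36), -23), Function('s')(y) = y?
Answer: Rational(-1734269, 105) ≈ -16517.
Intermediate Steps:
a = Rational(-13246, 3) (a = Add(Rational(2, 3), Mul(Rational(1, 3), Mul(Mul(16, 36), -23))) = Add(Rational(2, 3), Mul(Rational(1, 3), Mul(576, -23))) = Add(Rational(2, 3), Mul(Rational(1, 3), -13248)) = Add(Rational(2, 3), -4416) = Rational(-13246, 3) ≈ -4415.3)
Function('B')(L) = -5
Function('Z')(t) = -5
Function('d')(V) = Mul(7, V)
A = Rational(13246, 105) (A = Mul(Rational(-13246, 3), Pow(Mul(7, -5), -1)) = Mul(Rational(-13246, 3), Pow(-35, -1)) = Mul(Rational(-13246, 3), Rational(-1, 35)) = Rational(13246, 105) ≈ 126.15)
Add(A, Mul(-1, 16643)) = Add(Rational(13246, 105), Mul(-1, 16643)) = Add(Rational(13246, 105), -16643) = Rational(-1734269, 105)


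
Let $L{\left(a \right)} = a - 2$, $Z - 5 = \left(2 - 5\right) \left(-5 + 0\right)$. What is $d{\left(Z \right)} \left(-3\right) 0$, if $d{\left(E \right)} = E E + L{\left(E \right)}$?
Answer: $0$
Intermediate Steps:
$Z = 20$ ($Z = 5 + \left(2 - 5\right) \left(-5 + 0\right) = 5 - -15 = 5 + 15 = 20$)
$L{\left(a \right)} = -2 + a$
$d{\left(E \right)} = -2 + E + E^{2}$ ($d{\left(E \right)} = E E + \left(-2 + E\right) = E^{2} + \left(-2 + E\right) = -2 + E + E^{2}$)
$d{\left(Z \right)} \left(-3\right) 0 = \left(-2 + 20 + 20^{2}\right) \left(-3\right) 0 = \left(-2 + 20 + 400\right) \left(-3\right) 0 = 418 \left(-3\right) 0 = \left(-1254\right) 0 = 0$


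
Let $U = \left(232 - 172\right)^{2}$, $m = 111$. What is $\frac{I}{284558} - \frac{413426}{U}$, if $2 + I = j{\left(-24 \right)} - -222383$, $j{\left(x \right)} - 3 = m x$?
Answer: $- \frac{29213170927}{256102200} \approx -114.07$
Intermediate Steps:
$j{\left(x \right)} = 3 + 111 x$
$I = 219720$ ($I = -2 + \left(\left(3 + 111 \left(-24\right)\right) - -222383\right) = -2 + \left(\left(3 - 2664\right) + 222383\right) = -2 + \left(-2661 + 222383\right) = -2 + 219722 = 219720$)
$U = 3600$ ($U = 60^{2} = 3600$)
$\frac{I}{284558} - \frac{413426}{U} = \frac{219720}{284558} - \frac{413426}{3600} = 219720 \cdot \frac{1}{284558} - \frac{206713}{1800} = \frac{109860}{142279} - \frac{206713}{1800} = - \frac{29213170927}{256102200}$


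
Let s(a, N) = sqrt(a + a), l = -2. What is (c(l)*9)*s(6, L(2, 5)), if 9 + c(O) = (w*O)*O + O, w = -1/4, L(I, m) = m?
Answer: -216*sqrt(3) ≈ -374.12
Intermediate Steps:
w = -1/4 (w = -1*1/4 = -1/4 ≈ -0.25000)
s(a, N) = sqrt(2)*sqrt(a) (s(a, N) = sqrt(2*a) = sqrt(2)*sqrt(a))
c(O) = -9 + O - O**2/4 (c(O) = -9 + ((-O/4)*O + O) = -9 + (-O**2/4 + O) = -9 + (O - O**2/4) = -9 + O - O**2/4)
(c(l)*9)*s(6, L(2, 5)) = ((-9 - 2 - 1/4*(-2)**2)*9)*(sqrt(2)*sqrt(6)) = ((-9 - 2 - 1/4*4)*9)*(2*sqrt(3)) = ((-9 - 2 - 1)*9)*(2*sqrt(3)) = (-12*9)*(2*sqrt(3)) = -216*sqrt(3)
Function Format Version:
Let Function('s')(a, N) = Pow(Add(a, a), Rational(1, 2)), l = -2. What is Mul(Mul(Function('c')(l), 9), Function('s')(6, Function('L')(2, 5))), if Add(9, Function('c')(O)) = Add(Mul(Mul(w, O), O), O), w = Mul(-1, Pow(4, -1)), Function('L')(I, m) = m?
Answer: Mul(-216, Pow(3, Rational(1, 2))) ≈ -374.12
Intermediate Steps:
w = Rational(-1, 4) (w = Mul(-1, Rational(1, 4)) = Rational(-1, 4) ≈ -0.25000)
Function('s')(a, N) = Mul(Pow(2, Rational(1, 2)), Pow(a, Rational(1, 2))) (Function('s')(a, N) = Pow(Mul(2, a), Rational(1, 2)) = Mul(Pow(2, Rational(1, 2)), Pow(a, Rational(1, 2))))
Function('c')(O) = Add(-9, O, Mul(Rational(-1, 4), Pow(O, 2))) (Function('c')(O) = Add(-9, Add(Mul(Mul(Rational(-1, 4), O), O), O)) = Add(-9, Add(Mul(Rational(-1, 4), Pow(O, 2)), O)) = Add(-9, Add(O, Mul(Rational(-1, 4), Pow(O, 2)))) = Add(-9, O, Mul(Rational(-1, 4), Pow(O, 2))))
Mul(Mul(Function('c')(l), 9), Function('s')(6, Function('L')(2, 5))) = Mul(Mul(Add(-9, -2, Mul(Rational(-1, 4), Pow(-2, 2))), 9), Mul(Pow(2, Rational(1, 2)), Pow(6, Rational(1, 2)))) = Mul(Mul(Add(-9, -2, Mul(Rational(-1, 4), 4)), 9), Mul(2, Pow(3, Rational(1, 2)))) = Mul(Mul(Add(-9, -2, -1), 9), Mul(2, Pow(3, Rational(1, 2)))) = Mul(Mul(-12, 9), Mul(2, Pow(3, Rational(1, 2)))) = Mul(-108, Mul(2, Pow(3, Rational(1, 2)))) = Mul(-216, Pow(3, Rational(1, 2)))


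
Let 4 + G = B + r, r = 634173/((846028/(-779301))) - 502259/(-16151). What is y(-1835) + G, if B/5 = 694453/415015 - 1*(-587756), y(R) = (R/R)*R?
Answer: 2668502528732894527615/1134169445518684 ≈ 2.3528e+6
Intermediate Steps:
y(R) = R (y(R) = 1*R = R)
r = -7981587483604771/13664198228 (r = 634173/((846028*(-1/779301))) - 502259*(-1/16151) = 634173/(-846028/779301) + 502259/16151 = 634173*(-779301/846028) + 502259/16151 = -494211653073/846028 + 502259/16151 = -7981587483604771/13664198228 ≈ -5.8412e+5)
B = 243928250793/83003 (B = 5*(694453/415015 - 1*(-587756)) = 5*(694453*(1/415015) + 587756) = 5*(694453/415015 + 587756) = 5*(243928250793/415015) = 243928250793/83003 ≈ 2.9388e+6)
G = 2670583729665421312755/1134169445518684 (G = -4 + (243928250793/83003 - 7981587483604771/13664198228) = -4 + 2670588266343203387491/1134169445518684 = 2670583729665421312755/1134169445518684 ≈ 2.3547e+6)
y(-1835) + G = -1835 + 2670583729665421312755/1134169445518684 = 2668502528732894527615/1134169445518684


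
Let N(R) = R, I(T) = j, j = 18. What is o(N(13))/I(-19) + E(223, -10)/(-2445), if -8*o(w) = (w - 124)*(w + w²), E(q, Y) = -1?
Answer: 2744113/19560 ≈ 140.29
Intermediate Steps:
I(T) = 18
o(w) = -(-124 + w)*(w + w²)/8 (o(w) = -(w - 124)*(w + w²)/8 = -(-124 + w)*(w + w²)/8)
o(N(13))/I(-19) + E(223, -10)/(-2445) = ((⅛)*13*(124 - 1*13² + 123*13))/18 - 1/(-2445) = ((⅛)*13*(124 - 1*169 + 1599))*(1/18) - 1*(-1/2445) = ((⅛)*13*(124 - 169 + 1599))*(1/18) + 1/2445 = ((⅛)*13*1554)*(1/18) + 1/2445 = (10101/4)*(1/18) + 1/2445 = 3367/24 + 1/2445 = 2744113/19560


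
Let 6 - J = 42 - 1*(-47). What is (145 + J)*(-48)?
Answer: -2976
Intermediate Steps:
J = -83 (J = 6 - (42 - 1*(-47)) = 6 - (42 + 47) = 6 - 1*89 = 6 - 89 = -83)
(145 + J)*(-48) = (145 - 83)*(-48) = 62*(-48) = -2976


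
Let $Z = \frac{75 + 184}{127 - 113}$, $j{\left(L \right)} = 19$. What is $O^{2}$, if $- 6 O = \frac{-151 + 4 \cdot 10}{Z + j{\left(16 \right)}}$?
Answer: $\frac{1369}{5625} \approx 0.24338$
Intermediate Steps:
$Z = \frac{37}{2}$ ($Z = \frac{259}{14} = 259 \cdot \frac{1}{14} = \frac{37}{2} \approx 18.5$)
$O = \frac{37}{75}$ ($O = - \frac{\left(-151 + 4 \cdot 10\right) \frac{1}{\frac{37}{2} + 19}}{6} = - \frac{\left(-151 + 40\right) \frac{1}{\frac{75}{2}}}{6} = - \frac{\left(-111\right) \frac{2}{75}}{6} = \left(- \frac{1}{6}\right) \left(- \frac{74}{25}\right) = \frac{37}{75} \approx 0.49333$)
$O^{2} = \left(\frac{37}{75}\right)^{2} = \frac{1369}{5625}$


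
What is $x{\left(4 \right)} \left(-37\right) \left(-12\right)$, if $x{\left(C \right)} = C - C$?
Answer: $0$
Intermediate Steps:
$x{\left(C \right)} = 0$
$x{\left(4 \right)} \left(-37\right) \left(-12\right) = 0 \left(-37\right) \left(-12\right) = 0 \left(-12\right) = 0$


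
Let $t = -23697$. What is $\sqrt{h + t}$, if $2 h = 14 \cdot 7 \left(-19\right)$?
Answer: $2 i \sqrt{6157} \approx 156.93 i$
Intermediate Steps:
$h = -931$ ($h = \frac{14 \cdot 7 \left(-19\right)}{2} = \frac{98 \left(-19\right)}{2} = \frac{1}{2} \left(-1862\right) = -931$)
$\sqrt{h + t} = \sqrt{-931 - 23697} = \sqrt{-24628} = 2 i \sqrt{6157}$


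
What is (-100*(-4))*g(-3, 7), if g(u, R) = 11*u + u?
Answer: -14400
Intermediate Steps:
g(u, R) = 12*u
(-100*(-4))*g(-3, 7) = (-100*(-4))*(12*(-3)) = 400*(-36) = -14400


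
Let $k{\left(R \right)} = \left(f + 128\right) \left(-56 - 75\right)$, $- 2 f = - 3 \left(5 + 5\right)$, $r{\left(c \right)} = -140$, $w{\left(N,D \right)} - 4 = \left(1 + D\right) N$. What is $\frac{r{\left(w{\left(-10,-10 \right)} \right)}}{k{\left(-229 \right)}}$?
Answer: $\frac{140}{18733} \approx 0.0074734$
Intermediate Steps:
$w{\left(N,D \right)} = 4 + N \left(1 + D\right)$ ($w{\left(N,D \right)} = 4 + \left(1 + D\right) N = 4 + N \left(1 + D\right)$)
$f = 15$ ($f = - \frac{\left(-3\right) \left(5 + 5\right)}{2} = - \frac{\left(-3\right) 10}{2} = \left(- \frac{1}{2}\right) \left(-30\right) = 15$)
$k{\left(R \right)} = -18733$ ($k{\left(R \right)} = \left(15 + 128\right) \left(-56 - 75\right) = 143 \left(-131\right) = -18733$)
$\frac{r{\left(w{\left(-10,-10 \right)} \right)}}{k{\left(-229 \right)}} = - \frac{140}{-18733} = \left(-140\right) \left(- \frac{1}{18733}\right) = \frac{140}{18733}$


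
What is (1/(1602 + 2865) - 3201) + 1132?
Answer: -9242222/4467 ≈ -2069.0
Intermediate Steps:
(1/(1602 + 2865) - 3201) + 1132 = (1/4467 - 3201) + 1132 = -14298866/4467 + 1132 = -9242222/4467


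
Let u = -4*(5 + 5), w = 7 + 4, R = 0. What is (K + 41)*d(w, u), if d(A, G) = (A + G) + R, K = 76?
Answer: -3393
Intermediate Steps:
w = 11
u = -40 (u = -4*10 = -40)
d(A, G) = A + G (d(A, G) = (A + G) + 0 = A + G)
(K + 41)*d(w, u) = (76 + 41)*(11 - 40) = 117*(-29) = -3393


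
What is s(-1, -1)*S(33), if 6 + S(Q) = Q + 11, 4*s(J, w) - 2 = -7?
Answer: -95/2 ≈ -47.500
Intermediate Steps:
s(J, w) = -5/4 (s(J, w) = ½ + (¼)*(-7) = ½ - 7/4 = -5/4)
S(Q) = 5 + Q (S(Q) = -6 + (Q + 11) = -6 + (11 + Q) = 5 + Q)
s(-1, -1)*S(33) = -5*(5 + 33)/4 = -5/4*38 = -95/2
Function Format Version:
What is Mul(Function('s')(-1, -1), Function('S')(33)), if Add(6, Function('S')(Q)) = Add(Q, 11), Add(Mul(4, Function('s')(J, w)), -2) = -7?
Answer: Rational(-95, 2) ≈ -47.500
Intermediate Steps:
Function('s')(J, w) = Rational(-5, 4) (Function('s')(J, w) = Add(Rational(1, 2), Mul(Rational(1, 4), -7)) = Add(Rational(1, 2), Rational(-7, 4)) = Rational(-5, 4))
Function('S')(Q) = Add(5, Q) (Function('S')(Q) = Add(-6, Add(Q, 11)) = Add(-6, Add(11, Q)) = Add(5, Q))
Mul(Function('s')(-1, -1), Function('S')(33)) = Mul(Rational(-5, 4), Add(5, 33)) = Mul(Rational(-5, 4), 38) = Rational(-95, 2)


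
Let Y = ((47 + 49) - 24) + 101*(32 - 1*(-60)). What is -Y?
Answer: -9364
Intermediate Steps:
Y = 9364 (Y = (96 - 24) + 101*(32 + 60) = 72 + 101*92 = 72 + 9292 = 9364)
-Y = -1*9364 = -9364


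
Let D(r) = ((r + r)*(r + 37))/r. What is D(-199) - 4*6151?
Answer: -24928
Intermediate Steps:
D(r) = 74 + 2*r (D(r) = ((2*r)*(37 + r))/r = (2*r*(37 + r))/r = 74 + 2*r)
D(-199) - 4*6151 = (74 + 2*(-199)) - 4*6151 = (74 - 398) - 24604 = -324 - 24604 = -24928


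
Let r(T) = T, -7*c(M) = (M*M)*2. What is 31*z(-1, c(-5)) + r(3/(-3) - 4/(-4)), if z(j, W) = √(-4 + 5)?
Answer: 31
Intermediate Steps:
c(M) = -2*M²/7 (c(M) = -M*M*2/7 = -M²*2/7 = -2*M²/7)
z(j, W) = 1 (z(j, W) = √1 = 1)
31*z(-1, c(-5)) + r(3/(-3) - 4/(-4)) = 31*1 + (3/(-3) - 4/(-4)) = 31 + (3*(-⅓) - 4*(-¼)) = 31 + (-1 + 1) = 31 + 0 = 31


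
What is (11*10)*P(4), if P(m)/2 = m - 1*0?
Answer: 880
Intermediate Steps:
P(m) = 2*m (P(m) = 2*(m - 1*0) = 2*(m + 0) = 2*m)
(11*10)*P(4) = (11*10)*(2*4) = 110*8 = 880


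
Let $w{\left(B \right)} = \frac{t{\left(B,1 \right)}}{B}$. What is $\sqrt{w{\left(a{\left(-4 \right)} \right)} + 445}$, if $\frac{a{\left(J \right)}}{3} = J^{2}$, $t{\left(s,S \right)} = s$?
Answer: $\sqrt{446} \approx 21.119$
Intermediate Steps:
$a{\left(J \right)} = 3 J^{2}$
$w{\left(B \right)} = 1$ ($w{\left(B \right)} = \frac{B}{B} = 1$)
$\sqrt{w{\left(a{\left(-4 \right)} \right)} + 445} = \sqrt{1 + 445} = \sqrt{446}$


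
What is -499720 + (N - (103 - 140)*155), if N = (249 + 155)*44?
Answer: -476209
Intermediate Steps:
N = 17776 (N = 404*44 = 17776)
-499720 + (N - (103 - 140)*155) = -499720 + (17776 - (103 - 140)*155) = -499720 + (17776 - (-37)*155) = -499720 + (17776 - 1*(-5735)) = -499720 + (17776 + 5735) = -499720 + 23511 = -476209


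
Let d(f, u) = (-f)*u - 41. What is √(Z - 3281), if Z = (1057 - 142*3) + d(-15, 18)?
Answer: 3*I*√269 ≈ 49.204*I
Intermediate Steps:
d(f, u) = -41 - f*u (d(f, u) = -f*u - 41 = -41 - f*u)
Z = 860 (Z = (1057 - 142*3) + (-41 - 1*(-15)*18) = (1057 - 426) + (-41 + 270) = 631 + 229 = 860)
√(Z - 3281) = √(860 - 3281) = √(-2421) = 3*I*√269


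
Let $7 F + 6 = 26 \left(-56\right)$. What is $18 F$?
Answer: $- \frac{26316}{7} \approx -3759.4$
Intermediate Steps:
$F = - \frac{1462}{7}$ ($F = - \frac{6}{7} + \frac{26 \left(-56\right)}{7} = - \frac{6}{7} + \frac{1}{7} \left(-1456\right) = - \frac{6}{7} - 208 = - \frac{1462}{7} \approx -208.86$)
$18 F = 18 \left(- \frac{1462}{7}\right) = - \frac{26316}{7}$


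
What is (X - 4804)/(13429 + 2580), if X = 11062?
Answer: 894/2287 ≈ 0.39090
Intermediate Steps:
(X - 4804)/(13429 + 2580) = (11062 - 4804)/(13429 + 2580) = 6258/16009 = 6258*(1/16009) = 894/2287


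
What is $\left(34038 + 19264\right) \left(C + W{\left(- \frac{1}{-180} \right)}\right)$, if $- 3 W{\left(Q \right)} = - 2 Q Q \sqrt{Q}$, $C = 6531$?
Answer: $348115362 + \frac{26651 \sqrt{5}}{729000} \approx 3.4812 \cdot 10^{8}$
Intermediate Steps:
$W{\left(Q \right)} = \frac{2 Q^{\frac{5}{2}}}{3}$ ($W{\left(Q \right)} = - \frac{- 2 Q Q \sqrt{Q}}{3} = - \frac{- 2 Q^{2} \sqrt{Q}}{3} = - \frac{\left(-2\right) Q^{\frac{5}{2}}}{3} = \frac{2 Q^{\frac{5}{2}}}{3}$)
$\left(34038 + 19264\right) \left(C + W{\left(- \frac{1}{-180} \right)}\right) = \left(34038 + 19264\right) \left(6531 + \frac{2 \left(- \frac{1}{-180}\right)^{\frac{5}{2}}}{3}\right) = 53302 \left(6531 + \frac{2 \left(\left(-1\right) \left(- \frac{1}{180}\right)\right)^{\frac{5}{2}}}{3}\right) = 53302 \left(6531 + \frac{2}{3 \cdot 194400 \sqrt{5}}\right) = 53302 \left(6531 + \frac{2 \frac{\sqrt{5}}{972000}}{3}\right) = 53302 \left(6531 + \frac{\sqrt{5}}{1458000}\right) = 348115362 + \frac{26651 \sqrt{5}}{729000}$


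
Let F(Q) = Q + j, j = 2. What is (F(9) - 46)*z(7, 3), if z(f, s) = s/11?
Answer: -105/11 ≈ -9.5455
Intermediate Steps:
z(f, s) = s/11 (z(f, s) = s*(1/11) = s/11)
F(Q) = 2 + Q (F(Q) = Q + 2 = 2 + Q)
(F(9) - 46)*z(7, 3) = ((2 + 9) - 46)*((1/11)*3) = (11 - 46)*(3/11) = -35*3/11 = -105/11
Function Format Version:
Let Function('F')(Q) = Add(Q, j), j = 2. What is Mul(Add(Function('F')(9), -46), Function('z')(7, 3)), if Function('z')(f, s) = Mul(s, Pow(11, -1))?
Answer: Rational(-105, 11) ≈ -9.5455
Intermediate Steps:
Function('z')(f, s) = Mul(Rational(1, 11), s) (Function('z')(f, s) = Mul(s, Rational(1, 11)) = Mul(Rational(1, 11), s))
Function('F')(Q) = Add(2, Q) (Function('F')(Q) = Add(Q, 2) = Add(2, Q))
Mul(Add(Function('F')(9), -46), Function('z')(7, 3)) = Mul(Add(Add(2, 9), -46), Mul(Rational(1, 11), 3)) = Mul(Add(11, -46), Rational(3, 11)) = Mul(-35, Rational(3, 11)) = Rational(-105, 11)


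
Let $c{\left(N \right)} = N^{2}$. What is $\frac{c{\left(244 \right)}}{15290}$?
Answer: $\frac{29768}{7645} \approx 3.8938$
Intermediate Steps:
$\frac{c{\left(244 \right)}}{15290} = \frac{244^{2}}{15290} = 59536 \cdot \frac{1}{15290} = \frac{29768}{7645}$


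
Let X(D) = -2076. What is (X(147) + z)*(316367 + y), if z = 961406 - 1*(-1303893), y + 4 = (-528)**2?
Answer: 1346950378781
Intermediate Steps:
y = 278780 (y = -4 + (-528)**2 = -4 + 278784 = 278780)
z = 2265299 (z = 961406 + 1303893 = 2265299)
(X(147) + z)*(316367 + y) = (-2076 + 2265299)*(316367 + 278780) = 2263223*595147 = 1346950378781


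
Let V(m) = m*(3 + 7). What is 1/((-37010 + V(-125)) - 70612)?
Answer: -1/108872 ≈ -9.1851e-6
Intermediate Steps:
V(m) = 10*m (V(m) = m*10 = 10*m)
1/((-37010 + V(-125)) - 70612) = 1/((-37010 + 10*(-125)) - 70612) = 1/((-37010 - 1250) - 70612) = 1/(-38260 - 70612) = 1/(-108872) = -1/108872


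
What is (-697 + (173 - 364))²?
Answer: 788544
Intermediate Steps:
(-697 + (173 - 364))² = (-697 - 191)² = (-888)² = 788544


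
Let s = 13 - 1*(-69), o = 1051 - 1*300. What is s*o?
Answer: 61582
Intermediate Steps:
o = 751 (o = 1051 - 300 = 751)
s = 82 (s = 13 + 69 = 82)
s*o = 82*751 = 61582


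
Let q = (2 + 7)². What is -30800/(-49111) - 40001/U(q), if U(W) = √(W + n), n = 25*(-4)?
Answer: 30800/49111 + 40001*I*√19/19 ≈ 0.62715 + 9176.9*I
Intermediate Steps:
q = 81 (q = 9² = 81)
n = -100
U(W) = √(-100 + W) (U(W) = √(W - 100) = √(-100 + W))
-30800/(-49111) - 40001/U(q) = -30800/(-49111) - 40001/√(-100 + 81) = -30800*(-1/49111) - 40001*(-I*√19/19) = 30800/49111 - 40001*(-I*√19/19) = 30800/49111 - (-40001)*I*√19/19 = 30800/49111 + 40001*I*√19/19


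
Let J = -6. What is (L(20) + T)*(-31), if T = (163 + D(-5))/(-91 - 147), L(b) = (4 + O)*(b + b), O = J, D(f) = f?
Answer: 297569/119 ≈ 2500.6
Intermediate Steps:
O = -6
L(b) = -4*b (L(b) = (4 - 6)*(b + b) = -4*b)
T = -79/119 (T = (163 - 5)/(-91 - 147) = 158/(-238) = 158*(-1/238) = -79/119 ≈ -0.66387)
(L(20) + T)*(-31) = (-4*20 - 79/119)*(-31) = (-80 - 79/119)*(-31) = -9599/119*(-31) = 297569/119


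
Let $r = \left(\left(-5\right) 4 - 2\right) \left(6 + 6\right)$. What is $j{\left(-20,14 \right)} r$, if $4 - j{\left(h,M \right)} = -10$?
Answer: $-3696$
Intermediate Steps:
$j{\left(h,M \right)} = 14$ ($j{\left(h,M \right)} = 4 - -10 = 4 + 10 = 14$)
$r = -264$ ($r = \left(-20 - 2\right) 12 = \left(-22\right) 12 = -264$)
$j{\left(-20,14 \right)} r = 14 \left(-264\right) = -3696$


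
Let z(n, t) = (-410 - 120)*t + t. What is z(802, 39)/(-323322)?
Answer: 6877/107774 ≈ 0.063809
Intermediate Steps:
z(n, t) = -529*t (z(n, t) = -530*t + t = -529*t)
z(802, 39)/(-323322) = -529*39/(-323322) = -20631*(-1/323322) = 6877/107774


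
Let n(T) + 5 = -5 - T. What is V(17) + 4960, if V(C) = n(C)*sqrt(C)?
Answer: 4960 - 27*sqrt(17) ≈ 4848.7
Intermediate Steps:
n(T) = -10 - T (n(T) = -5 + (-5 - T) = -10 - T)
V(C) = sqrt(C)*(-10 - C) (V(C) = (-10 - C)*sqrt(C) = sqrt(C)*(-10 - C))
V(17) + 4960 = sqrt(17)*(-10 - 1*17) + 4960 = sqrt(17)*(-10 - 17) + 4960 = sqrt(17)*(-27) + 4960 = -27*sqrt(17) + 4960 = 4960 - 27*sqrt(17)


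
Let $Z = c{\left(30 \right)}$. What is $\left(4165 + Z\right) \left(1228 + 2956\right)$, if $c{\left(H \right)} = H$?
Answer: $17551880$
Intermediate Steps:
$Z = 30$
$\left(4165 + Z\right) \left(1228 + 2956\right) = \left(4165 + 30\right) \left(1228 + 2956\right) = 4195 \cdot 4184 = 17551880$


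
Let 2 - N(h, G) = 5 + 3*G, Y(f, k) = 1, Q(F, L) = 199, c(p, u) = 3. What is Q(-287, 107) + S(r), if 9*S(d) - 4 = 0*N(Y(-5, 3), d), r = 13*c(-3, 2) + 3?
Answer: 1795/9 ≈ 199.44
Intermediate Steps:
r = 42 (r = 13*3 + 3 = 39 + 3 = 42)
N(h, G) = -3 - 3*G (N(h, G) = 2 - (5 + 3*G) = 2 + (-5 - 3*G) = -3 - 3*G)
S(d) = 4/9 (S(d) = 4/9 + (0*(-3 - 3*d))/9 = 4/9 + (1/9)*0 = 4/9 + 0 = 4/9)
Q(-287, 107) + S(r) = 199 + 4/9 = 1795/9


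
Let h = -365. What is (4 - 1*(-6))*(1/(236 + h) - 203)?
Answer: -261880/129 ≈ -2030.1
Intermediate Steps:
(4 - 1*(-6))*(1/(236 + h) - 203) = (4 - 1*(-6))*(1/(236 - 365) - 203) = (4 + 6)*(1/(-129) - 203) = 10*(-1/129 - 203) = 10*(-26188/129) = -261880/129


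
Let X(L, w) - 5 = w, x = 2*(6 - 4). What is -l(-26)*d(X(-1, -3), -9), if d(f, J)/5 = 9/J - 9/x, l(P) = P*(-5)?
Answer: 4225/2 ≈ 2112.5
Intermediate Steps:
l(P) = -5*P
x = 4 (x = 2*2 = 4)
X(L, w) = 5 + w
d(f, J) = -45/4 + 45/J (d(f, J) = 5*(9/J - 9/4) = 5*(-9/4 + 9/J) = -45/4 + 45/J)
-l(-26)*d(X(-1, -3), -9) = -(-5*(-26))*(-45/4 + 45/(-9)) = -130*(-45/4 + 45*(-⅑)) = -130*(-45/4 - 5) = -130*(-65)/4 = -1*(-4225/2) = 4225/2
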